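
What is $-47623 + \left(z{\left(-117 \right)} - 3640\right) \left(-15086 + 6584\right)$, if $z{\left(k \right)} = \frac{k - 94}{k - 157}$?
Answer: $\frac{4232356048}{137} \approx 3.0893 \cdot 10^{7}$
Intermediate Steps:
$z{\left(k \right)} = \frac{-94 + k}{-157 + k}$
$-47623 + \left(z{\left(-117 \right)} - 3640\right) \left(-15086 + 6584\right) = -47623 + \left(\frac{-94 - 117}{-157 - 117} - 3640\right) \left(-15086 + 6584\right) = -47623 + \left(\frac{1}{-274} \left(-211\right) - 3640\right) \left(-8502\right) = -47623 + \left(\left(- \frac{1}{274}\right) \left(-211\right) - 3640\right) \left(-8502\right) = -47623 + \left(\frac{211}{274} - 3640\right) \left(-8502\right) = -47623 - - \frac{4238880399}{137} = -47623 + \frac{4238880399}{137} = \frac{4232356048}{137}$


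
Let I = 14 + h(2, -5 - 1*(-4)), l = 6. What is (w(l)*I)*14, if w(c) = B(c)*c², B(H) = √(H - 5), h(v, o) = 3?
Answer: 8568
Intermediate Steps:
B(H) = √(-5 + H)
w(c) = c²*√(-5 + c) (w(c) = √(-5 + c)*c² = c²*√(-5 + c))
I = 17 (I = 14 + 3 = 17)
(w(l)*I)*14 = ((6²*√(-5 + 6))*17)*14 = ((36*√1)*17)*14 = ((36*1)*17)*14 = (36*17)*14 = 612*14 = 8568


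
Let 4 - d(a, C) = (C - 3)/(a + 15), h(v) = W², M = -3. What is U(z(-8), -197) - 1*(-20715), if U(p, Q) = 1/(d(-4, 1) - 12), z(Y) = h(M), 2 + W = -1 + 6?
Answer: 1781479/86 ≈ 20715.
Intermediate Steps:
W = 3 (W = -2 + (-1 + 6) = -2 + 5 = 3)
h(v) = 9 (h(v) = 3² = 9)
z(Y) = 9
d(a, C) = 4 - (-3 + C)/(15 + a) (d(a, C) = 4 - (C - 3)/(a + 15) = 4 - (-3 + C)/(15 + a))
U(p, Q) = -11/86 (U(p, Q) = 1/((63 - 1*1 + 4*(-4))/(15 - 4) - 12) = 1/((63 - 1 - 16)/11 - 12) = 1/((1/11)*46 - 12) = 1/(46/11 - 12) = 1/(-86/11) = -11/86)
U(z(-8), -197) - 1*(-20715) = -11/86 - 1*(-20715) = -11/86 + 20715 = 1781479/86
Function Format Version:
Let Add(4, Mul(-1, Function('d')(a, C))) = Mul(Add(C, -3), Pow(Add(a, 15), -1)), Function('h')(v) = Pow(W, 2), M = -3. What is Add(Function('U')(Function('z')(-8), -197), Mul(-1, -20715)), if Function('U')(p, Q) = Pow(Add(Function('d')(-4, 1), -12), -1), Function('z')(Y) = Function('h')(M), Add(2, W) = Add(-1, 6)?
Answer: Rational(1781479, 86) ≈ 20715.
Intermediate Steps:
W = 3 (W = Add(-2, Add(-1, 6)) = Add(-2, 5) = 3)
Function('h')(v) = 9 (Function('h')(v) = Pow(3, 2) = 9)
Function('z')(Y) = 9
Function('d')(a, C) = Add(4, Mul(-1, Pow(Add(15, a), -1), Add(-3, C))) (Function('d')(a, C) = Add(4, Mul(-1, Mul(Add(C, -3), Pow(Add(a, 15), -1)))) = Add(4, Mul(-1, Mul(Add(-3, C), Pow(Add(15, a), -1)))) = Add(4, Mul(-1, Mul(Pow(Add(15, a), -1), Add(-3, C)))) = Add(4, Mul(-1, Pow(Add(15, a), -1), Add(-3, C))))
Function('U')(p, Q) = Rational(-11, 86) (Function('U')(p, Q) = Pow(Add(Mul(Pow(Add(15, -4), -1), Add(63, Mul(-1, 1), Mul(4, -4))), -12), -1) = Pow(Add(Mul(Pow(11, -1), Add(63, -1, -16)), -12), -1) = Pow(Add(Mul(Rational(1, 11), 46), -12), -1) = Pow(Add(Rational(46, 11), -12), -1) = Pow(Rational(-86, 11), -1) = Rational(-11, 86))
Add(Function('U')(Function('z')(-8), -197), Mul(-1, -20715)) = Add(Rational(-11, 86), Mul(-1, -20715)) = Add(Rational(-11, 86), 20715) = Rational(1781479, 86)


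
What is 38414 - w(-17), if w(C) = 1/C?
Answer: 653039/17 ≈ 38414.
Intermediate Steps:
38414 - w(-17) = 38414 - 1/(-17) = 38414 - 1*(-1/17) = 38414 + 1/17 = 653039/17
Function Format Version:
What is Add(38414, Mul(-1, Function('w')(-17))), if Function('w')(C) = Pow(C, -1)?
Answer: Rational(653039, 17) ≈ 38414.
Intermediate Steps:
Add(38414, Mul(-1, Function('w')(-17))) = Add(38414, Mul(-1, Pow(-17, -1))) = Add(38414, Mul(-1, Rational(-1, 17))) = Add(38414, Rational(1, 17)) = Rational(653039, 17)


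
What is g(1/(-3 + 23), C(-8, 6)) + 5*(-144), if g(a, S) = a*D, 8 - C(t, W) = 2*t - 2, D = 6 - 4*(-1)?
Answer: -1439/2 ≈ -719.50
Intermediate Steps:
D = 10 (D = 6 + 4 = 10)
C(t, W) = 10 - 2*t (C(t, W) = 8 - (2*t - 2) = 8 - (-2 + 2*t) = 8 + (2 - 2*t) = 10 - 2*t)
g(a, S) = 10*a (g(a, S) = a*10 = 10*a)
g(1/(-3 + 23), C(-8, 6)) + 5*(-144) = 10/(-3 + 23) + 5*(-144) = 10/20 - 720 = 10*(1/20) - 720 = ½ - 720 = -1439/2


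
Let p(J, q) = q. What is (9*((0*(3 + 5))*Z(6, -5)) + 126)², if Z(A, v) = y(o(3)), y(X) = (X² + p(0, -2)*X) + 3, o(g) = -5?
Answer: 15876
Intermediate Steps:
y(X) = 3 + X² - 2*X (y(X) = (X² - 2*X) + 3 = 3 + X² - 2*X)
Z(A, v) = 38 (Z(A, v) = 3 + (-5)² - 2*(-5) = 3 + 25 + 10 = 38)
(9*((0*(3 + 5))*Z(6, -5)) + 126)² = (9*((0*(3 + 5))*38) + 126)² = (9*((0*8)*38) + 126)² = (9*(0*38) + 126)² = (9*0 + 126)² = (0 + 126)² = 126² = 15876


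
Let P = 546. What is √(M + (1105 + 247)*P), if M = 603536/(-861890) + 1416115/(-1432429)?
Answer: √281292558288349658911799013265/617298115405 ≈ 859.18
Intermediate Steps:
M = -1042528913147/617298115405 (M = 603536*(-1/861890) + 1416115*(-1/1432429) = -301768/430945 - 1416115/1432429 = -1042528913147/617298115405 ≈ -1.6889)
√(M + (1105 + 247)*P) = √(-1042528913147/617298115405 + (1105 + 247)*546) = √(-1042528913147/617298115405 + 1352*546) = √(-1042528913147/617298115405 + 738192) = √(455683487878134613/617298115405) = √281292558288349658911799013265/617298115405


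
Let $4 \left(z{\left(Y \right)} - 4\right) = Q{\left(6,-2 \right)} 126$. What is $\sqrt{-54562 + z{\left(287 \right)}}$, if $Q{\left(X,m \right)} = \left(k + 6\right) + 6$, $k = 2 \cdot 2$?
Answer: $3 i \sqrt{6006} \approx 232.5 i$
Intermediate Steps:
$k = 4$
$Q{\left(X,m \right)} = 16$ ($Q{\left(X,m \right)} = \left(4 + 6\right) + 6 = 10 + 6 = 16$)
$z{\left(Y \right)} = 508$ ($z{\left(Y \right)} = 4 + \frac{16 \cdot 126}{4} = 4 + \frac{1}{4} \cdot 2016 = 4 + 504 = 508$)
$\sqrt{-54562 + z{\left(287 \right)}} = \sqrt{-54562 + 508} = \sqrt{-54054} = 3 i \sqrt{6006}$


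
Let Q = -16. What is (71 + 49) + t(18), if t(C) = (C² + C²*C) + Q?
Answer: 6260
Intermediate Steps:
t(C) = -16 + C² + C³ (t(C) = (C² + C²*C) - 16 = (C² + C³) - 16 = -16 + C² + C³)
(71 + 49) + t(18) = (71 + 49) + (-16 + 18² + 18³) = 120 + (-16 + 324 + 5832) = 120 + 6140 = 6260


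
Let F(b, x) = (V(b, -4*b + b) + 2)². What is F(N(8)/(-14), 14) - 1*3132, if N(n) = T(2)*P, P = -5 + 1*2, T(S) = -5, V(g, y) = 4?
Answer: -3096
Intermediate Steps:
P = -3 (P = -5 + 2 = -3)
N(n) = 15 (N(n) = -5*(-3) = 15)
F(b, x) = 36 (F(b, x) = (4 + 2)² = 6² = 36)
F(N(8)/(-14), 14) - 1*3132 = 36 - 1*3132 = 36 - 3132 = -3096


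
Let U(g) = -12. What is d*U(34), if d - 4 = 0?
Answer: -48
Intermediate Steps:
d = 4 (d = 4 + 0 = 4)
d*U(34) = 4*(-12) = -48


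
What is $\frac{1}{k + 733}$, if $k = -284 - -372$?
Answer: $\frac{1}{821} \approx 0.001218$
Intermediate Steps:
$k = 88$ ($k = -284 + 372 = 88$)
$\frac{1}{k + 733} = \frac{1}{88 + 733} = \frac{1}{821}$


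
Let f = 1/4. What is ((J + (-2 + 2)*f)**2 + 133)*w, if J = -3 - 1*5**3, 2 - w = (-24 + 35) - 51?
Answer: 693714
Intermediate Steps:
f = 1/4 ≈ 0.25000
w = 42 (w = 2 - ((-24 + 35) - 51) = 2 - (11 - 51) = 2 - 1*(-40) = 2 + 40 = 42)
J = -128 (J = -3 - 1*125 = -3 - 125 = -128)
((J + (-2 + 2)*f)**2 + 133)*w = ((-128 + (-2 + 2)*(1/4))**2 + 133)*42 = ((-128 + 0*(1/4))**2 + 133)*42 = ((-128 + 0)**2 + 133)*42 = ((-128)**2 + 133)*42 = (16384 + 133)*42 = 16517*42 = 693714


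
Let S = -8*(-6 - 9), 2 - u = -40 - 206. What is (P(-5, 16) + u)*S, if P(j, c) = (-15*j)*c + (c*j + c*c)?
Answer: 194880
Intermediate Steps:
u = 248 (u = 2 - (-40 - 206) = 2 - 1*(-246) = 2 + 246 = 248)
P(j, c) = c² - 14*c*j (P(j, c) = -15*c*j + (c*j + c²) = -15*c*j + (c² + c*j) = c² - 14*c*j)
S = 120 (S = -8*(-15) = 120)
(P(-5, 16) + u)*S = (16*(16 - 14*(-5)) + 248)*120 = (16*(16 + 70) + 248)*120 = (16*86 + 248)*120 = (1376 + 248)*120 = 1624*120 = 194880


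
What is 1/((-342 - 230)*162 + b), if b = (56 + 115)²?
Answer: -1/63423 ≈ -1.5767e-5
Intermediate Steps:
b = 29241 (b = 171² = 29241)
1/((-342 - 230)*162 + b) = 1/((-342 - 230)*162 + 29241) = 1/(-572*162 + 29241) = 1/(-92664 + 29241) = 1/(-63423) = -1/63423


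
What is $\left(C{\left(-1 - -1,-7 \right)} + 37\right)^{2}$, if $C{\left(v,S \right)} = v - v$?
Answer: $1369$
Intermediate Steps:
$C{\left(v,S \right)} = 0$
$\left(C{\left(-1 - -1,-7 \right)} + 37\right)^{2} = \left(0 + 37\right)^{2} = 37^{2} = 1369$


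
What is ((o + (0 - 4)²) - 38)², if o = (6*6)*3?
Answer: 7396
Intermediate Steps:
o = 108 (o = 36*3 = 108)
((o + (0 - 4)²) - 38)² = ((108 + (0 - 4)²) - 38)² = ((108 + (-4)²) - 38)² = ((108 + 16) - 38)² = (124 - 38)² = 86² = 7396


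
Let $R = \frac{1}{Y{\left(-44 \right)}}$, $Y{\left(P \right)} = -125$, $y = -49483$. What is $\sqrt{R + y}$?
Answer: $\frac{12 i \sqrt{214770}}{25} \approx 222.45 i$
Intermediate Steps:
$R = - \frac{1}{125}$ ($R = \frac{1}{-125} = - \frac{1}{125} \approx -0.008$)
$\sqrt{R + y} = \sqrt{- \frac{1}{125} - 49483} = \sqrt{- \frac{6185376}{125}} = \frac{12 i \sqrt{214770}}{25}$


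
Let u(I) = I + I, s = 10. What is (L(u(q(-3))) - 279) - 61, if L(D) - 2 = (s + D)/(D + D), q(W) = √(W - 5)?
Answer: -675/2 - 5*I*√2/8 ≈ -337.5 - 0.88388*I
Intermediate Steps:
q(W) = √(-5 + W)
u(I) = 2*I
L(D) = 2 + (10 + D)/(2*D) (L(D) = 2 + (10 + D)/(D + D) = 2 + (10 + D)/((2*D)) = 2 + (10 + D)*(1/(2*D)) = 2 + (10 + D)/(2*D))
(L(u(q(-3))) - 279) - 61 = ((5/2 + 5/((2*√(-5 - 3)))) - 279) - 61 = ((5/2 + 5/((2*√(-8)))) - 279) - 61 = ((5/2 + 5/((2*(2*I*√2)))) - 279) - 61 = ((5/2 + 5/((4*I*√2))) - 279) - 61 = ((5/2 + 5*(-I*√2/8)) - 279) - 61 = ((5/2 - 5*I*√2/8) - 279) - 61 = (-553/2 - 5*I*√2/8) - 61 = -675/2 - 5*I*√2/8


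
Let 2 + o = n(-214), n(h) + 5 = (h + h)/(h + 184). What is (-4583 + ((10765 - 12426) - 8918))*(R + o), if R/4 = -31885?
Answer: 9668256514/5 ≈ 1.9337e+9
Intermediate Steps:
R = -127540 (R = 4*(-31885) = -127540)
n(h) = -5 + 2*h/(184 + h) (n(h) = -5 + (h + h)/(h + 184) = -5 + (2*h)/(184 + h) = -5 + 2*h/(184 + h))
o = 109/15 (o = -2 + (-920 - 3*(-214))/(184 - 214) = -2 + (-920 + 642)/(-30) = -2 - 1/30*(-278) = -2 + 139/15 = 109/15 ≈ 7.2667)
(-4583 + ((10765 - 12426) - 8918))*(R + o) = (-4583 + ((10765 - 12426) - 8918))*(-127540 + 109/15) = (-4583 + (-1661 - 8918))*(-1912991/15) = (-4583 - 10579)*(-1912991/15) = -15162*(-1912991/15) = 9668256514/5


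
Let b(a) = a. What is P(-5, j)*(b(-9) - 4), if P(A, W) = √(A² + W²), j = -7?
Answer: -13*√74 ≈ -111.83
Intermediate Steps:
P(-5, j)*(b(-9) - 4) = √((-5)² + (-7)²)*(-9 - 4) = √(25 + 49)*(-13) = √74*(-13) = -13*√74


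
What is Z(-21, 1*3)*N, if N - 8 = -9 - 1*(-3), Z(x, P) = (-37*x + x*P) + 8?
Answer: 1444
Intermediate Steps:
Z(x, P) = 8 - 37*x + P*x (Z(x, P) = (-37*x + P*x) + 8 = 8 - 37*x + P*x)
N = 2 (N = 8 + (-9 - 1*(-3)) = 8 + (-9 + 3) = 8 - 6 = 2)
Z(-21, 1*3)*N = (8 - 37*(-21) + (1*3)*(-21))*2 = (8 + 777 + 3*(-21))*2 = (8 + 777 - 63)*2 = 722*2 = 1444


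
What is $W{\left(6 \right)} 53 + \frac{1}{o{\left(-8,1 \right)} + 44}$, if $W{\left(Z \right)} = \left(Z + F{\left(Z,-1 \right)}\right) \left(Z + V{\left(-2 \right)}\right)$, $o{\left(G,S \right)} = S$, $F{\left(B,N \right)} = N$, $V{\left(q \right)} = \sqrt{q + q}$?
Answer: $\frac{71551}{45} + 530 i \approx 1590.0 + 530.0 i$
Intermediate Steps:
$V{\left(q \right)} = \sqrt{2} \sqrt{q}$ ($V{\left(q \right)} = \sqrt{2 q} = \sqrt{2} \sqrt{q}$)
$W{\left(Z \right)} = \left(-1 + Z\right) \left(Z + 2 i\right)$ ($W{\left(Z \right)} = \left(Z - 1\right) \left(Z + \sqrt{2} \sqrt{-2}\right) = \left(-1 + Z\right) \left(Z + \sqrt{2} i \sqrt{2}\right) = \left(-1 + Z\right) \left(Z + 2 i\right)$)
$W{\left(6 \right)} 53 + \frac{1}{o{\left(-8,1 \right)} + 44} = \left(6^{2} - 6 - 2 i + 2 i 6\right) 53 + \frac{1}{1 + 44} = \left(36 - 6 - 2 i + 12 i\right) 53 + \frac{1}{45} = \left(30 + 10 i\right) 53 + \frac{1}{45} = \left(1590 + 530 i\right) + \frac{1}{45} = \frac{71551}{45} + 530 i$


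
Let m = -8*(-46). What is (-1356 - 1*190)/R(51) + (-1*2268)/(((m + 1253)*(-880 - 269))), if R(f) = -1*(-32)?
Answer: -479899543/9933488 ≈ -48.311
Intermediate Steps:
R(f) = 32
m = 368
(-1356 - 1*190)/R(51) + (-1*2268)/(((m + 1253)*(-880 - 269))) = (-1356 - 1*190)/32 + (-1*2268)/(((368 + 1253)*(-880 - 269))) = (-1356 - 190)*(1/32) - 2268/(1621*(-1149)) = -1546*1/32 - 2268/(-1862529) = -773/16 - 2268*(-1/1862529) = -773/16 + 756/620843 = -479899543/9933488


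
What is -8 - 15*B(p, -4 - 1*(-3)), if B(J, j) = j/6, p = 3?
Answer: -11/2 ≈ -5.5000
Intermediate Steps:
B(J, j) = j/6 (B(J, j) = j*(⅙) = j/6)
-8 - 15*B(p, -4 - 1*(-3)) = -8 - 5*(-4 - 1*(-3))/2 = -8 - 5*(-4 + 3)/2 = -8 - 5*(-1)/2 = -8 - 15*(-⅙) = -8 + 5/2 = -11/2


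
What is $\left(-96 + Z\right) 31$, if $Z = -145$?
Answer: $-7471$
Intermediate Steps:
$\left(-96 + Z\right) 31 = \left(-96 - 145\right) 31 = \left(-241\right) 31 = -7471$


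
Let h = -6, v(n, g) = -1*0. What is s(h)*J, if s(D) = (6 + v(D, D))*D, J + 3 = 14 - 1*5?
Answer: -216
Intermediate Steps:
v(n, g) = 0
J = 6 (J = -3 + (14 - 1*5) = -3 + (14 - 5) = -3 + 9 = 6)
s(D) = 6*D (s(D) = (6 + 0)*D = 6*D)
s(h)*J = (6*(-6))*6 = -36*6 = -216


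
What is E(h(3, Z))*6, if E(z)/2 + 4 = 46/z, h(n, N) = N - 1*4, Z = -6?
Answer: -516/5 ≈ -103.20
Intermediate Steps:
h(n, N) = -4 + N (h(n, N) = N - 4 = -4 + N)
E(z) = -8 + 92/z (E(z) = -8 + 2*(46/z) = -8 + 92/z)
E(h(3, Z))*6 = (-8 + 92/(-4 - 6))*6 = (-8 + 92/(-10))*6 = (-8 + 92*(-⅒))*6 = (-8 - 46/5)*6 = -86/5*6 = -516/5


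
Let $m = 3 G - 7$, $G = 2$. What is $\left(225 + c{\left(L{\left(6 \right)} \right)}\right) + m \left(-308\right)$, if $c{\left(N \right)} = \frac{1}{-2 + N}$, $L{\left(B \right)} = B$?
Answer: $\frac{2133}{4} \approx 533.25$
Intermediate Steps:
$m = -1$ ($m = 3 \cdot 2 - 7 = 6 - 7 = -1$)
$\left(225 + c{\left(L{\left(6 \right)} \right)}\right) + m \left(-308\right) = \left(225 + \frac{1}{-2 + 6}\right) - -308 = \left(225 + \frac{1}{4}\right) + 308 = \frac{901}{4} + 308 = \frac{2133}{4}$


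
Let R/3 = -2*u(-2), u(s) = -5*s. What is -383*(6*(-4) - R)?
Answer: -13788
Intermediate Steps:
R = -60 (R = 3*(-(-10)*(-2)) = 3*(-2*10) = 3*(-20) = -60)
-383*(6*(-4) - R) = -383*(6*(-4) - 1*(-60)) = -383*(-24 + 60) = -383*36 = -13788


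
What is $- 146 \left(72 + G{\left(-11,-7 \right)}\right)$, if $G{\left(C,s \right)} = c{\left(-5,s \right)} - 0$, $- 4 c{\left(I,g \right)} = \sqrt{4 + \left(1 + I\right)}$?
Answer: $-10512$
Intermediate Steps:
$c{\left(I,g \right)} = - \frac{\sqrt{5 + I}}{4}$ ($c{\left(I,g \right)} = - \frac{\sqrt{4 + \left(1 + I\right)}}{4} = - \frac{\sqrt{5 + I}}{4}$)
$G{\left(C,s \right)} = 0$ ($G{\left(C,s \right)} = - \frac{\sqrt{5 - 5}}{4} - 0 = - \frac{\sqrt{0}}{4} + 0 = \left(- \frac{1}{4}\right) 0 + 0 = 0 + 0 = 0$)
$- 146 \left(72 + G{\left(-11,-7 \right)}\right) = - 146 \left(72 + 0\right) = \left(-146\right) 72 = -10512$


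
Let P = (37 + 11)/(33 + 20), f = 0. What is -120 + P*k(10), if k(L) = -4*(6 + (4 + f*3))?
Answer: -8280/53 ≈ -156.23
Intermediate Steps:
P = 48/53 ≈ 0.90566
k(L) = -40 (k(L) = -4*(6 + (4 + 0*3)) = -4*(6 + (4 + 0)) = -4*(6 + 4) = -4*10 = -40)
-120 + P*k(10) = -120 + (48/53)*(-40) = -120 - 1920/53 = -8280/53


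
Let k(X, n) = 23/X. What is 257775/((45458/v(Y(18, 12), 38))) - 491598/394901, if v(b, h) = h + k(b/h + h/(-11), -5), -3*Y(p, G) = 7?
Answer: 1001465875413996/5653411798723 ≈ 177.14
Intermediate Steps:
Y(p, G) = -7/3 (Y(p, G) = -⅓*7 = -7/3)
v(b, h) = h + 23/(-h/11 + b/h) (v(b, h) = h + 23/(b/h + h/(-11)) = h + 23/(b/h + h*(-1/11)) = h + 23/(b/h - h/11) = h + 23/(-h/11 + b/h))
257775/((45458/v(Y(18, 12), 38))) - 491598/394901 = 257775/((45458/(38 + 23/(-1/11*38 - 7/3/38)))) - 491598/394901 = 257775/((45458/(38 + 23/(-38/11 - 7/3*1/38)))) - 491598*1/394901 = 257775/((45458/(38 + 23/(-38/11 - 7/114)))) - 491598/394901 = 257775/((45458/(38 + 23/(-4409/1254)))) - 491598/394901 = 257775/((45458/(38 + 23*(-1254/4409)))) - 491598/394901 = 257775/((45458/(38 - 28842/4409))) - 491598/394901 = 257775/((45458/(138700/4409))) - 491598/394901 = 257775/((45458*(4409/138700))) - 491598/394901 = 257775/(100212161/69350) - 491598/394901 = 257775*(69350/100212161) - 491598/394901 = 2553813750/14316023 - 491598/394901 = 1001465875413996/5653411798723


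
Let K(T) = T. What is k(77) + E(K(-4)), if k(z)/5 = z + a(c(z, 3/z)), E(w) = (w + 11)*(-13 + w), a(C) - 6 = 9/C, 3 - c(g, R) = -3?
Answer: 607/2 ≈ 303.50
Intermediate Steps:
c(g, R) = 6 (c(g, R) = 3 - 1*(-3) = 3 + 3 = 6)
a(C) = 6 + 9/C
E(w) = (-13 + w)*(11 + w) (E(w) = (11 + w)*(-13 + w) = (-13 + w)*(11 + w))
k(z) = 75/2 + 5*z (k(z) = 5*(z + (6 + 9/6)) = 5*(z + (6 + 9*(⅙))) = 5*(z + (6 + 3/2)) = 5*(z + 15/2) = 5*(15/2 + z) = 75/2 + 5*z)
k(77) + E(K(-4)) = (75/2 + 5*77) + (-143 + (-4)² - 2*(-4)) = (75/2 + 385) + (-143 + 16 + 8) = 845/2 - 119 = 607/2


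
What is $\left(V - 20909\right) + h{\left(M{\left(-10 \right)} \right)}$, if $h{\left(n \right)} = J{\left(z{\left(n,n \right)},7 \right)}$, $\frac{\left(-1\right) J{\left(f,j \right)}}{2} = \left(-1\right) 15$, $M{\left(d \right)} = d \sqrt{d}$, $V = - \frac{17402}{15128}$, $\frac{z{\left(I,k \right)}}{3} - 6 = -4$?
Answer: $- \frac{157937457}{7564} \approx -20880.0$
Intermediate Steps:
$z{\left(I,k \right)} = 6$ ($z{\left(I,k \right)} = 18 + 3 \left(-4\right) = 18 - 12 = 6$)
$V = - \frac{8701}{7564}$ ($V = \left(-17402\right) \frac{1}{15128} = - \frac{8701}{7564} \approx -1.1503$)
$M{\left(d \right)} = d^{\frac{3}{2}}$
$J{\left(f,j \right)} = 30$ ($J{\left(f,j \right)} = - 2 \left(\left(-1\right) 15\right) = \left(-2\right) \left(-15\right) = 30$)
$h{\left(n \right)} = 30$
$\left(V - 20909\right) + h{\left(M{\left(-10 \right)} \right)} = \left(- \frac{8701}{7564} - 20909\right) + 30 = - \frac{158164377}{7564} + 30 = - \frac{157937457}{7564}$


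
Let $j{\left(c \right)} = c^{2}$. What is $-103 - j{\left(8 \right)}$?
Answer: $-167$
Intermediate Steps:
$-103 - j{\left(8 \right)} = -103 - 8^{2} = -103 - 64 = -167$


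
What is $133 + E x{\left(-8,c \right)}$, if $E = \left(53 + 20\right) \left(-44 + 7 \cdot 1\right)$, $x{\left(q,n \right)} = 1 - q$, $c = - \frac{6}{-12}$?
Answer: $-24176$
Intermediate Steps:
$c = \frac{1}{2}$ ($c = \left(-6\right) \left(- \frac{1}{12}\right) = \frac{1}{2} \approx 0.5$)
$E = -2701$ ($E = 73 \left(-44 + 7\right) = 73 \left(-37\right) = -2701$)
$133 + E x{\left(-8,c \right)} = 133 - 2701 \left(1 - -8\right) = 133 - 2701 \left(1 + 8\right) = 133 - 24309 = -24176$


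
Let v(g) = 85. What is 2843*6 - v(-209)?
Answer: 16973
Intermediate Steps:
2843*6 - v(-209) = 2843*6 - 1*85 = 17058 - 85 = 16973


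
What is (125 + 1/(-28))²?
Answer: 12243001/784 ≈ 15616.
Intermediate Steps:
(125 + 1/(-28))² = (125 - 1/28)² = (3499/28)² = 12243001/784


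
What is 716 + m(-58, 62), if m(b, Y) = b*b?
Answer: 4080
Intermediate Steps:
m(b, Y) = b²
716 + m(-58, 62) = 716 + (-58)² = 716 + 3364 = 4080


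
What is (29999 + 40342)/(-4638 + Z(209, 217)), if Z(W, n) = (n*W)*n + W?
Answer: 70341/9837172 ≈ 0.0071505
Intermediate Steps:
Z(W, n) = W + W*n² (Z(W, n) = (W*n)*n + W = W*n² + W = W + W*n²)
(29999 + 40342)/(-4638 + Z(209, 217)) = (29999 + 40342)/(-4638 + 209*(1 + 217²)) = 70341/(-4638 + 209*(1 + 47089)) = 70341/(-4638 + 209*47090) = 70341/(-4638 + 9841810) = 70341/9837172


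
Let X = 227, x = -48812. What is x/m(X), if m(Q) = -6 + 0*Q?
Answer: 24406/3 ≈ 8135.3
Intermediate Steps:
m(Q) = -6 (m(Q) = -6 + 0 = -6)
x/m(X) = -48812/(-6) = -48812*(-1/6) = 24406/3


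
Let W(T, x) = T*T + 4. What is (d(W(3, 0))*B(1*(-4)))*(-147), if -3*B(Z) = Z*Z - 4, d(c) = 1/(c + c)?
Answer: 294/13 ≈ 22.615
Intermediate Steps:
W(T, x) = 4 + T**2 (W(T, x) = T**2 + 4 = 4 + T**2)
d(c) = 1/(2*c)
B(Z) = 4/3 - Z**2/3 (B(Z) = -(Z*Z - 4)/3 = -(Z**2 - 4)/3 = -(-4 + Z**2)/3 = 4/3 - Z**2/3)
(d(W(3, 0))*B(1*(-4)))*(-147) = ((1/(2*(4 + 3**2)))*(4/3 - (1*(-4))**2/3))*(-147) = ((1/(2*(4 + 9)))*(4/3 - 1/3*(-4)**2))*(-147) = (((1/2)/13)*(4/3 - 1/3*16))*(-147) = (((1/2)*(1/13))*(4/3 - 16/3))*(-147) = ((1/26)*(-4))*(-147) = -2/13*(-147) = 294/13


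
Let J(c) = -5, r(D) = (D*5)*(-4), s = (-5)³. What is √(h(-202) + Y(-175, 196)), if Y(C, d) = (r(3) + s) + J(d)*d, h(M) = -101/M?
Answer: I*√4658/2 ≈ 34.125*I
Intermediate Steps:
s = -125
r(D) = -20*D (r(D) = (5*D)*(-4) = -20*D)
Y(C, d) = -185 - 5*d (Y(C, d) = (-20*3 - 125) - 5*d = (-60 - 125) - 5*d = -185 - 5*d)
√(h(-202) + Y(-175, 196)) = √(-101/(-202) + (-185 - 5*196)) = √(-101*(-1/202) + (-185 - 980)) = √(½ - 1165) = √(-2329/2) = I*√4658/2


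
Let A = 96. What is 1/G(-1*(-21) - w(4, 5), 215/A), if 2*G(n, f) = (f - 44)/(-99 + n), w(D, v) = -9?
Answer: 13248/4009 ≈ 3.3046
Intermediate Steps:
G(n, f) = (-44 + f)/(2*(-99 + n)) (G(n, f) = ((f - 44)/(-99 + n))/2 = ((-44 + f)/(-99 + n))/2 = (-44 + f)/(2*(-99 + n)))
1/G(-1*(-21) - w(4, 5), 215/A) = 1/((-44 + 215/96)/(2*(-99 + (-1*(-21) - 1*(-9))))) = 1/((-44 + 215*(1/96))/(2*(-99 + (21 + 9)))) = 1/((-44 + 215/96)/(2*(-99 + 30))) = 1/((1/2)*(-4009/96)/(-69)) = 1/((1/2)*(-1/69)*(-4009/96)) = 1/(4009/13248) = 13248/4009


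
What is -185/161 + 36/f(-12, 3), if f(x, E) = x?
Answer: -668/161 ≈ -4.1491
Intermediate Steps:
-185/161 + 36/f(-12, 3) = -185/161 + 36/(-12) = -185*1/161 + 36*(-1/12) = -185/161 - 3 = -668/161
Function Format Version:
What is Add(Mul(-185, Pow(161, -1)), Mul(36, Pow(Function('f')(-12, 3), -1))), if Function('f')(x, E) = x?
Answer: Rational(-668, 161) ≈ -4.1491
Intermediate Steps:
Add(Mul(-185, Pow(161, -1)), Mul(36, Pow(Function('f')(-12, 3), -1))) = Add(Mul(-185, Pow(161, -1)), Mul(36, Pow(-12, -1))) = Add(Mul(-185, Rational(1, 161)), Mul(36, Rational(-1, 12))) = Add(Rational(-185, 161), -3) = Rational(-668, 161)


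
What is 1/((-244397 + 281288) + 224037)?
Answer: 1/260928 ≈ 3.8325e-6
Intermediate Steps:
1/((-244397 + 281288) + 224037) = 1/(36891 + 224037) = 1/260928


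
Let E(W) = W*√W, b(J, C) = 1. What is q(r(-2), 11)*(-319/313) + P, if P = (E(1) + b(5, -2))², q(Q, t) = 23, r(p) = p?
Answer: -6085/313 ≈ -19.441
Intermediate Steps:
E(W) = W^(3/2)
P = 4 (P = (1^(3/2) + 1)² = (1 + 1)² = 2² = 4)
q(r(-2), 11)*(-319/313) + P = 23*(-319/313) + 4 = -7337/313 + 4 = -6085/313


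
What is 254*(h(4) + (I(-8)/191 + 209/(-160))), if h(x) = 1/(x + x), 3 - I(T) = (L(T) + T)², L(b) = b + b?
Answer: -84963/80 ≈ -1062.0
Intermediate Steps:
L(b) = 2*b
I(T) = 3 - 9*T² (I(T) = 3 - (2*T + T)² = 3 - (3*T)² = 3 - 9*T²)
h(x) = 1/(2*x)
254*(h(4) + (I(-8)/191 + 209/(-160))) = 254*((½)/4 + ((3 - 9*(-8)²)/191 + 209/(-160))) = 254*((½)*(¼) + ((3 - 9*64)*(1/191) + 209*(-1/160))) = 254*(⅛ + ((3 - 576)*(1/191) - 209/160)) = 254*(⅛ + (-573*1/191 - 209/160)) = 254*(⅛ + (-3 - 209/160)) = 254*(⅛ - 689/160) = 254*(-669/160) = -84963/80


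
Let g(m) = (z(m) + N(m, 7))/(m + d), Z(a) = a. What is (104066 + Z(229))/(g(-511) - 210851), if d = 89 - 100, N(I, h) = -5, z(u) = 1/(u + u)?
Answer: -55639713780/112485629773 ≈ -0.49464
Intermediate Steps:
z(u) = 1/(2*u)
d = -11
g(m) = (-5 + 1/(2*m))/(-11 + m) (g(m) = (1/(2*m) - 5)/(m - 11) = (-5 + 1/(2*m))/(-11 + m))
(104066 + Z(229))/(g(-511) - 210851) = (104066 + 229)/((½)*(1 - 10*(-511))/(-511*(-11 - 511)) - 210851) = 104295/((½)*(-1/511)*(1 + 5110)/(-522) - 210851) = 104295/((½)*(-1/511)*(-1/522)*5111 - 210851) = 104295/(5111/533484 - 210851) = 104295/(-112485629773/533484) = 104295*(-533484/112485629773) = -55639713780/112485629773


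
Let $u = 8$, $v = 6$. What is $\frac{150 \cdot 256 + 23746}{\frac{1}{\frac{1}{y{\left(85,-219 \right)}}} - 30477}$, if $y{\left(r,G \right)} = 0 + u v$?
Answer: $- \frac{386}{189} \approx -2.0423$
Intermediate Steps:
$y{\left(r,G \right)} = 48$ ($y{\left(r,G \right)} = 0 + 8 \cdot 6 = 0 + 48 = 48$)
$\frac{150 \cdot 256 + 23746}{\frac{1}{\frac{1}{y{\left(85,-219 \right)}}} - 30477} = \frac{150 \cdot 256 + 23746}{\frac{1}{\frac{1}{48}} - 30477} = \frac{38400 + 23746}{\frac{1}{\frac{1}{48}} - 30477} = \frac{62146}{48 - 30477} = \frac{62146}{-30429} = 62146 \left(- \frac{1}{30429}\right) = - \frac{386}{189}$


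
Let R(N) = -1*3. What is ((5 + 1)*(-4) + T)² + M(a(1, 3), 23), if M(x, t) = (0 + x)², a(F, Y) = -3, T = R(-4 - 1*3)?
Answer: 738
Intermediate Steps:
R(N) = -3
T = -3
M(x, t) = x²
((5 + 1)*(-4) + T)² + M(a(1, 3), 23) = ((5 + 1)*(-4) - 3)² + (-3)² = (6*(-4) - 3)² + 9 = (-24 - 3)² + 9 = (-27)² + 9 = 729 + 9 = 738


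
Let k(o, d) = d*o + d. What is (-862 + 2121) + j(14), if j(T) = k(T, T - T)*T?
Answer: 1259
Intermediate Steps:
k(o, d) = d + d*o
j(T) = 0 (j(T) = ((T - T)*(1 + T))*T = (0*(1 + T))*T = 0*T = 0)
(-862 + 2121) + j(14) = (-862 + 2121) + 0 = 1259 + 0 = 1259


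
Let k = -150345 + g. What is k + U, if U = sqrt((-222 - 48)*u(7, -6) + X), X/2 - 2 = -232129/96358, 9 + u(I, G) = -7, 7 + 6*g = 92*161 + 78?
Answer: -295729/2 + sqrt(10025754418193)/48179 ≈ -1.4780e+5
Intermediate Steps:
g = 4961/2 (g = -7/6 + (92*161 + 78)/6 = -7/6 + (14812 + 78)/6 = -7/6 + (1/6)*14890 = -7/6 + 7445/3 = 4961/2 ≈ 2480.5)
u(I, G) = -16 (u(I, G) = -9 - 7 = -16)
k = -295729/2 (k = -150345 + 4961/2 = -295729/2 ≈ -1.4786e+5)
X = -39413/48179 (X = 4 + 2*(-232129/96358) = 4 - 232129/48179 = -39413/48179 ≈ -0.81805)
U = sqrt(10025754418193)/48179 (U = sqrt((-222 - 48)*(-16) - 39413/48179) = sqrt(-270*(-16) - 39413/48179) = sqrt(4320 - 39413/48179) = sqrt(208093867/48179) = sqrt(10025754418193)/48179 ≈ 65.720)
k + U = -295729/2 + sqrt(10025754418193)/48179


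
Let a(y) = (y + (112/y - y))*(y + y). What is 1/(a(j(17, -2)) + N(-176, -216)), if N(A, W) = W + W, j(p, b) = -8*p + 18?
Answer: -1/208 ≈ -0.0048077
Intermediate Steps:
j(p, b) = 18 - 8*p
N(A, W) = 2*W
a(y) = 224 (a(y) = (y + (-y + 112/y))*(2*y) = (112/y)*(2*y) = 224)
1/(a(j(17, -2)) + N(-176, -216)) = 1/(224 + 2*(-216)) = 1/(224 - 432) = 1/(-208) = -1/208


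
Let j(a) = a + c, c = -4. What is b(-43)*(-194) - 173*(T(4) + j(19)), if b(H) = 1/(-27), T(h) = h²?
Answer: -144607/27 ≈ -5355.8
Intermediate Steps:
j(a) = -4 + a (j(a) = a - 4 = -4 + a)
b(H) = -1/27
b(-43)*(-194) - 173*(T(4) + j(19)) = -1/27*(-194) - 173*(4² + (-4 + 19)) = 194/27 - 173*(16 + 15) = 194/27 - 173*31 = 194/27 - 5363 = -144607/27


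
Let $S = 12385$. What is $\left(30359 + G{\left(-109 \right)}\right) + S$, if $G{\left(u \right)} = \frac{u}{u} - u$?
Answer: $42854$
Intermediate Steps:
$G{\left(u \right)} = 1 - u$
$\left(30359 + G{\left(-109 \right)}\right) + S = \left(30359 + \left(1 - -109\right)\right) + 12385 = \left(30359 + \left(1 + 109\right)\right) + 12385 = \left(30359 + 110\right) + 12385 = 30469 + 12385 = 42854$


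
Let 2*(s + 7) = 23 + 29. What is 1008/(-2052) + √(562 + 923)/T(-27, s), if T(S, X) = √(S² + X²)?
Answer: -28/57 + 3*√7194/218 ≈ 0.67598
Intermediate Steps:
s = 19 (s = -7 + (23 + 29)/2 = -7 + (½)*52 = -7 + 26 = 19)
1008/(-2052) + √(562 + 923)/T(-27, s) = 1008/(-2052) + √(562 + 923)/(√((-27)² + 19²)) = 1008*(-1/2052) + √1485/(√(729 + 361)) = -28/57 + (3*√165)/(√1090) = -28/57 + (3*√165)*(√1090/1090) = -28/57 + 3*√7194/218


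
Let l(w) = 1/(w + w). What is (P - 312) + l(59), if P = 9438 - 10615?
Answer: -175701/118 ≈ -1489.0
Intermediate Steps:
l(w) = 1/(2*w)
P = -1177
(P - 312) + l(59) = (-1177 - 312) + (½)/59 = -1489 + (½)*(1/59) = -1489 + 1/118 = -175701/118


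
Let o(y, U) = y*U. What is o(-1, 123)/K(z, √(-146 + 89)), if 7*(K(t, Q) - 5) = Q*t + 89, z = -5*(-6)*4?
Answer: -26691/209044 + 12915*I*√57/104522 ≈ -0.12768 + 0.93288*I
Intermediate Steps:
z = 120 (z = 30*4 = 120)
K(t, Q) = 124/7 + Q*t/7 (K(t, Q) = 5 + (Q*t + 89)/7 = 5 + (89 + Q*t)/7 = 5 + (89/7 + Q*t/7) = 124/7 + Q*t/7)
o(y, U) = U*y
o(-1, 123)/K(z, √(-146 + 89)) = (123*(-1))/(124/7 + (⅐)*√(-146 + 89)*120) = -123/(124/7 + (⅐)*√(-57)*120) = -123/(124/7 + (⅐)*(I*√57)*120) = -123/(124/7 + 120*I*√57/7)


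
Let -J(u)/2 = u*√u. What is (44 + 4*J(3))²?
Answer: 3664 - 2112*√3 ≈ 5.9087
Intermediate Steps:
J(u) = -2*u^(3/2) (J(u) = -2*u*√u = -2*u^(3/2))
(44 + 4*J(3))² = (44 + 4*(-6*√3))² = (44 - 24*√3)²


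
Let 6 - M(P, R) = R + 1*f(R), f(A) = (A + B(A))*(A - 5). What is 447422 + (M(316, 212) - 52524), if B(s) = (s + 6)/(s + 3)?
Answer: 75378594/215 ≈ 3.5060e+5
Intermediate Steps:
B(s) = (6 + s)/(3 + s)
f(A) = (-5 + A)*(A + (6 + A)/(3 + A)) (f(A) = (A + (6 + A)/(3 + A))*(A - 5) = (A + (6 + A)/(3 + A))*(-5 + A) = (-5 + A)*(A + (6 + A)/(3 + A)))
M(P, R) = 6 - R - (-30 + R**3 - R**2 - 14*R)/(3 + R) (M(P, R) = 6 - (R + 1*((-30 + R**3 - R**2 - 14*R)/(3 + R))) = 6 - (R + (-30 + R**3 - R**2 - 14*R)/(3 + R)) = 6 + (-R - (-30 + R**3 - R**2 - 14*R)/(3 + R)) = 6 - R - (-30 + R**3 - R**2 - 14*R)/(3 + R))
447422 + (M(316, 212) - 52524) = 447422 + ((48 - 1*212**3 + 17*212)/(3 + 212) - 52524) = 447422 + ((48 - 1*9528128 + 3604)/215 - 52524) = 447422 + ((48 - 9528128 + 3604)/215 - 52524) = 447422 + ((1/215)*(-9524476) - 52524) = 447422 + (-9524476/215 - 52524) = 447422 - 20817136/215 = 75378594/215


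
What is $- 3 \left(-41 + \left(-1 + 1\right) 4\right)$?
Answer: $123$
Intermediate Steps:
$- 3 \left(-41 + \left(-1 + 1\right) 4\right) = - 3 \left(-41 + 0 \cdot 4\right) = - 3 \left(-41 + 0\right) = \left(-3\right) \left(-41\right) = 123$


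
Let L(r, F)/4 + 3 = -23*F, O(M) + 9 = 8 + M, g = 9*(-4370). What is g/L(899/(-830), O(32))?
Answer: 19665/1432 ≈ 13.733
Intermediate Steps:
g = -39330
O(M) = -1 + M (O(M) = -9 + (8 + M) = -1 + M)
L(r, F) = -12 - 92*F (L(r, F) = -12 + 4*(-23*F) = -12 - 92*F)
g/L(899/(-830), O(32)) = -39330/(-12 - 92*(-1 + 32)) = -39330/(-12 - 92*31) = -39330/(-12 - 2852) = -39330/(-2864) = -39330*(-1/2864) = 19665/1432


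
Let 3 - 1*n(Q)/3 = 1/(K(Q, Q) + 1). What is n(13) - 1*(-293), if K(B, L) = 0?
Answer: 299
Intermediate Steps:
n(Q) = 6 (n(Q) = 9 - 3/(0 + 1) = 9 - 3/1 = 9 - 3*1 = 9 - 3 = 6)
n(13) - 1*(-293) = 6 - 1*(-293) = 6 + 293 = 299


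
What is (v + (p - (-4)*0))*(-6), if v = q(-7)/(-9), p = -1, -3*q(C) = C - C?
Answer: 6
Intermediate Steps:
q(C) = 0 (q(C) = -(C - C)/3 = -⅓*0 = 0)
v = 0 (v = 0/(-9) = 0*(-⅑) = 0)
(v + (p - (-4)*0))*(-6) = (0 + (-1 - (-4)*0))*(-6) = (0 + (-1 - 1*0))*(-6) = (0 + (-1 + 0))*(-6) = (0 - 1)*(-6) = -1*(-6) = 6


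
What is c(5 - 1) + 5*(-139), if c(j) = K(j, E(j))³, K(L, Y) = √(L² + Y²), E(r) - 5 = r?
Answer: -695 + 97*√97 ≈ 260.34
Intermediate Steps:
E(r) = 5 + r
c(j) = (j² + (5 + j)²)^(3/2) (c(j) = (√(j² + (5 + j)²))³ = (j² + (5 + j)²)^(3/2))
c(5 - 1) + 5*(-139) = ((5 - 1)² + (5 + (5 - 1))²)^(3/2) + 5*(-139) = (4² + (5 + 4)²)^(3/2) - 695 = (16 + 9²)^(3/2) - 695 = (16 + 81)^(3/2) - 695 = 97^(3/2) - 695 = 97*√97 - 695 = -695 + 97*√97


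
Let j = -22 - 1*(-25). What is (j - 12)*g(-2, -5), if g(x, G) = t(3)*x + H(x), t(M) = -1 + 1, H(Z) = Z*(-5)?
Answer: -90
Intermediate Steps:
H(Z) = -5*Z
j = 3 (j = -22 + 25 = 3)
t(M) = 0
g(x, G) = -5*x (g(x, G) = 0*x - 5*x = 0 - 5*x = -5*x)
(j - 12)*g(-2, -5) = (3 - 12)*(-5*(-2)) = -9*10 = -90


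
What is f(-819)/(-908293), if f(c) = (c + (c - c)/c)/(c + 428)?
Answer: -819/355142563 ≈ -2.3061e-6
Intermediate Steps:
f(c) = c/(428 + c) (f(c) = (c + 0/c)/(428 + c) = (c + 0)/(428 + c) = c/(428 + c))
f(-819)/(-908293) = -819/(428 - 819)/(-908293) = -819/(-391)*(-1/908293) = -819*(-1/391)*(-1/908293) = (819/391)*(-1/908293) = -819/355142563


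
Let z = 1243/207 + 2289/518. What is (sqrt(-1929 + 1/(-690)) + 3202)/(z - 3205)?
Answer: -49048236/48934519 - 111*I*sqrt(918397590)/244672595 ≈ -1.0023 - 0.013748*I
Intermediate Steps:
z = 159671/15318 (z = 1243*(1/207) + 2289*(1/518) = 1243/207 + 327/74 = 159671/15318 ≈ 10.424)
(sqrt(-1929 + 1/(-690)) + 3202)/(z - 3205) = (sqrt(-1929 + 1/(-690)) + 3202)/(159671/15318 - 3205) = (sqrt(-1929 - 1/690) + 3202)/(-48934519/15318) = (sqrt(-1331011/690) + 3202)*(-15318/48934519) = (I*sqrt(918397590)/690 + 3202)*(-15318/48934519) = (3202 + I*sqrt(918397590)/690)*(-15318/48934519) = -49048236/48934519 - 111*I*sqrt(918397590)/244672595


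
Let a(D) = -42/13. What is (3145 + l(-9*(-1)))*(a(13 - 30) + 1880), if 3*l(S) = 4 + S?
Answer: 230512304/39 ≈ 5.9106e+6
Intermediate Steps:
l(S) = 4/3 + S/3 (l(S) = (4 + S)/3 = 4/3 + S/3)
a(D) = -42/13 (a(D) = -42*1/13 = -42/13)
(3145 + l(-9*(-1)))*(a(13 - 30) + 1880) = (3145 + (4/3 + (-9*(-1))/3))*(-42/13 + 1880) = (3145 + (4/3 + (1/3)*9))*(24398/13) = (3145 + (4/3 + 3))*(24398/13) = (3145 + 13/3)*(24398/13) = (9448/3)*(24398/13) = 230512304/39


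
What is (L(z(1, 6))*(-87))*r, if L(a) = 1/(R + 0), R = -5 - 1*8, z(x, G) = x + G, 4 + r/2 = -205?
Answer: -36366/13 ≈ -2797.4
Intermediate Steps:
r = -418 (r = -8 + 2*(-205) = -8 - 410 = -418)
z(x, G) = G + x
R = -13 (R = -5 - 8 = -13)
L(a) = -1/13 (L(a) = 1/(-13 + 0) = 1/(-13) = -1/13)
(L(z(1, 6))*(-87))*r = -1/13*(-87)*(-418) = (87/13)*(-418) = -36366/13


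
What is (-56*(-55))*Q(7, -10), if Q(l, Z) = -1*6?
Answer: -18480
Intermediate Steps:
Q(l, Z) = -6
(-56*(-55))*Q(7, -10) = -56*(-55)*(-6) = 3080*(-6) = -18480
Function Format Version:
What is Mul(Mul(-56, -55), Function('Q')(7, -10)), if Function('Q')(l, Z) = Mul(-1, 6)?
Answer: -18480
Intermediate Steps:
Function('Q')(l, Z) = -6
Mul(Mul(-56, -55), Function('Q')(7, -10)) = Mul(Mul(-56, -55), -6) = Mul(3080, -6) = -18480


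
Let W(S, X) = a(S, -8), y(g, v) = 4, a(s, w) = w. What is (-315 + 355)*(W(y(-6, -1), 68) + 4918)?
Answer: 196400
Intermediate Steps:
W(S, X) = -8
(-315 + 355)*(W(y(-6, -1), 68) + 4918) = (-315 + 355)*(-8 + 4918) = 40*4910 = 196400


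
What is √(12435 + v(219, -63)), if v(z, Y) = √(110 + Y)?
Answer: √(12435 + √47) ≈ 111.54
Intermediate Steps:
√(12435 + v(219, -63)) = √(12435 + √(110 - 63)) = √(12435 + √47)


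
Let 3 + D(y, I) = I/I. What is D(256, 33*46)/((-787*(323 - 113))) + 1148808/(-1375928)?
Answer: -11866296644/14212476285 ≈ -0.83492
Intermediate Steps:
D(y, I) = -2 (D(y, I) = -3 + I/I = -3 + 1 = -2)
D(256, 33*46)/((-787*(323 - 113))) + 1148808/(-1375928) = -2*(-1/(787*(323 - 113))) + 1148808/(-1375928) = -2/((-787*210)) + 1148808*(-1/1375928) = -2/(-165270) - 143601/171991 = -2*(-1/165270) - 143601/171991 = 1/82635 - 143601/171991 = -11866296644/14212476285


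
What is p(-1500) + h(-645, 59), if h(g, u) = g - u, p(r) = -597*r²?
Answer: -1343250704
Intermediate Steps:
p(-1500) + h(-645, 59) = -597*(-1500)² + (-645 - 1*59) = -597*2250000 + (-645 - 59) = -1343250000 - 704 = -1343250704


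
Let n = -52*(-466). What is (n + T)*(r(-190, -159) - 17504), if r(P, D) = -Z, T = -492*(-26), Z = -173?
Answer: -641662944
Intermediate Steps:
n = 24232
T = 12792
r(P, D) = 173 (r(P, D) = -1*(-173) = 173)
(n + T)*(r(-190, -159) - 17504) = (24232 + 12792)*(173 - 17504) = 37024*(-17331) = -641662944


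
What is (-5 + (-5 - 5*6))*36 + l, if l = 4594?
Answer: 3154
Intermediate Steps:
(-5 + (-5 - 5*6))*36 + l = (-5 + (-5 - 5*6))*36 + 4594 = (-5 + (-5 - 30))*36 + 4594 = (-5 - 35)*36 + 4594 = -40*36 + 4594 = -1440 + 4594 = 3154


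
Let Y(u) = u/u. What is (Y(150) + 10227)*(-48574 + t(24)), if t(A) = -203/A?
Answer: -2981408303/6 ≈ -4.9690e+8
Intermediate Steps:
Y(u) = 1
(Y(150) + 10227)*(-48574 + t(24)) = (1 + 10227)*(-48574 - 203/24) = 10228*(-48574 - 203*1/24) = 10228*(-48574 - 203/24) = 10228*(-1165979/24) = -2981408303/6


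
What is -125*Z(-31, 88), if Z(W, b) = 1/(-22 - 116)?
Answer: 125/138 ≈ 0.90580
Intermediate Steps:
Z(W, b) = -1/138 (Z(W, b) = 1/(-138) = -1/138)
-125*Z(-31, 88) = -125*(-1/138) = 125/138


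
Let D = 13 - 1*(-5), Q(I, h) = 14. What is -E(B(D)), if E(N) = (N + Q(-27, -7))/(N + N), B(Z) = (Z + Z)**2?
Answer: -655/1296 ≈ -0.50540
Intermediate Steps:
D = 18 (D = 13 + 5 = 18)
B(Z) = 4*Z**2 (B(Z) = (2*Z)**2 = 4*Z**2)
E(N) = (14 + N)/(2*N) (E(N) = (N + 14)/(N + N) = (14 + N)/((2*N)) = (14 + N)*(1/(2*N)) = (14 + N)/(2*N))
-E(B(D)) = -(14 + 4*18**2)/(2*(4*18**2)) = -(14 + 4*324)/(2*(4*324)) = -(14 + 1296)/(2*1296) = -1310/(2*1296) = -1*655/1296 = -655/1296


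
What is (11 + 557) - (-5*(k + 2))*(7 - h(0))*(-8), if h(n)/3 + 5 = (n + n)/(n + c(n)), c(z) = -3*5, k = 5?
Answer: -5592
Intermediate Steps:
c(z) = -15
h(n) = -15 + 6*n/(-15 + n) (h(n) = -15 + 3*((n + n)/(n - 15)) = -15 + 3*((2*n)/(-15 + n)) = -15 + 3*(2*n/(-15 + n)) = -15 + 6*n/(-15 + n))
(11 + 557) - (-5*(k + 2))*(7 - h(0))*(-8) = (11 + 557) - (-5*(5 + 2))*(7 - 9*(25 - 1*0)/(-15 + 0))*(-8) = 568 - (-5*7)*(7 - 9*(25 + 0)/(-15))*(-8) = 568 - (-35*(7 - 9*(-1)*25/15))*(-8) = 568 - (-35*(7 - 1*(-15)))*(-8) = 568 - (-35*(7 + 15))*(-8) = 568 - (-35*22)*(-8) = 568 - (-770)*(-8) = 568 - 1*6160 = 568 - 6160 = -5592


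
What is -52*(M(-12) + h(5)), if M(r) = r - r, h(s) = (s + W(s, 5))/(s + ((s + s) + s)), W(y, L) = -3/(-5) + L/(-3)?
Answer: -767/75 ≈ -10.227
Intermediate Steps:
W(y, L) = ⅗ - L/3 (W(y, L) = -3*(-⅕) + L*(-⅓) = ⅗ - L/3)
h(s) = (-16/15 + s)/(4*s) (h(s) = (s + (⅗ - ⅓*5))/(s + ((s + s) + s)) = (s + (⅗ - 5/3))/(s + (2*s + s)) = (s - 16/15)/(s + 3*s) = (-16/15 + s)/((4*s)) = (-16/15 + s)*(1/(4*s)) = (-16/15 + s)/(4*s))
M(r) = 0
-52*(M(-12) + h(5)) = -52*(0 + (1/60)*(-16 + 15*5)/5) = -52*(0 + (1/60)*(⅕)*(-16 + 75)) = -52*(0 + (1/60)*(⅕)*59) = -52*(0 + 59/300) = -52*59/300 = -767/75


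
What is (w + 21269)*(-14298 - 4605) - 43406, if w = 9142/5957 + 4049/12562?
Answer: -4298836740030919/10690262 ≈ -4.0213e+8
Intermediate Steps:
w = 19851671/10690262 (w = 9142*(1/5957) + 4049*(1/12562) = 1306/851 + 4049/12562 = 19851671/10690262 ≈ 1.8570)
(w + 21269)*(-14298 - 4605) - 43406 = (19851671/10690262 + 21269)*(-14298 - 4605) - 43406 = (227391034149/10690262)*(-18903) - 43406 = -4298372718518547/10690262 - 43406 = -4298836740030919/10690262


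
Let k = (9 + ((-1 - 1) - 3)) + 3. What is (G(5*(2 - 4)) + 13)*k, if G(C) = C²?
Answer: 791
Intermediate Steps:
k = 7 (k = (9 + (-2 - 3)) + 3 = (9 - 5) + 3 = 4 + 3 = 7)
(G(5*(2 - 4)) + 13)*k = ((5*(2 - 4))² + 13)*7 = ((5*(-2))² + 13)*7 = ((-10)² + 13)*7 = (100 + 13)*7 = 113*7 = 791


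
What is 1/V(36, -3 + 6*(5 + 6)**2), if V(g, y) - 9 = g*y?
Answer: 1/26037 ≈ 3.8407e-5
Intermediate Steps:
V(g, y) = 9 + g*y
1/V(36, -3 + 6*(5 + 6)**2) = 1/(9 + 36*(-3 + 6*(5 + 6)**2)) = 1/(9 + 36*(-3 + 6*11**2)) = 1/(9 + 36*(-3 + 6*121)) = 1/(9 + 36*(-3 + 726)) = 1/(9 + 36*723) = 1/(9 + 26028) = 1/26037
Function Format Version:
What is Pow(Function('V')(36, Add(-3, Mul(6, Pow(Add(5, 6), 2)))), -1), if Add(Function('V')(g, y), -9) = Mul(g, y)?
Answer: Rational(1, 26037) ≈ 3.8407e-5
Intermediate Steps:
Function('V')(g, y) = Add(9, Mul(g, y))
Pow(Function('V')(36, Add(-3, Mul(6, Pow(Add(5, 6), 2)))), -1) = Pow(Add(9, Mul(36, Add(-3, Mul(6, Pow(Add(5, 6), 2))))), -1) = Pow(Add(9, Mul(36, Add(-3, Mul(6, Pow(11, 2))))), -1) = Pow(Add(9, Mul(36, Add(-3, Mul(6, 121)))), -1) = Pow(Add(9, Mul(36, Add(-3, 726))), -1) = Pow(Add(9, Mul(36, 723)), -1) = Pow(Add(9, 26028), -1) = Pow(26037, -1) = Rational(1, 26037)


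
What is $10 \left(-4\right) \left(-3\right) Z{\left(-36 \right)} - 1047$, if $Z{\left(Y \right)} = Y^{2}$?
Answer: $154473$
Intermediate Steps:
$10 \left(-4\right) \left(-3\right) Z{\left(-36 \right)} - 1047 = 10 \left(-4\right) \left(-3\right) \left(-36\right)^{2} - 1047 = \left(-40\right) \left(-3\right) 1296 - 1047 = 120 \cdot 1296 - 1047 = 155520 - 1047 = 154473$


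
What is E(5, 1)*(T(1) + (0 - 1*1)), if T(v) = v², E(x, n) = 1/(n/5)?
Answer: 0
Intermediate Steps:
E(x, n) = 5/n (E(x, n) = 1/(n*(⅕)) = 1/(n/5) = 5/n)
E(5, 1)*(T(1) + (0 - 1*1)) = (5/1)*(1² + (0 - 1*1)) = (5*1)*(1 + (0 - 1)) = 5*(1 - 1) = 5*0 = 0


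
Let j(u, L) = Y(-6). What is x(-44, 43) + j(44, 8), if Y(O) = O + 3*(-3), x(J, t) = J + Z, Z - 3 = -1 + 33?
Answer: -24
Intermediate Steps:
Z = 35 (Z = 3 + (-1 + 33) = 3 + 32 = 35)
x(J, t) = 35 + J (x(J, t) = J + 35 = 35 + J)
Y(O) = -9 + O (Y(O) = O - 9 = -9 + O)
j(u, L) = -15 (j(u, L) = -9 - 6 = -15)
x(-44, 43) + j(44, 8) = (35 - 44) - 15 = -9 - 15 = -24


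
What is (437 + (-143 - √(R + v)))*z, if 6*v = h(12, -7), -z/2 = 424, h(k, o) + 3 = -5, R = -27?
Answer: -249312 + 848*I*√255/3 ≈ -2.4931e+5 + 4513.8*I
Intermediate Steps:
h(k, o) = -8 (h(k, o) = -3 - 5 = -8)
z = -848 (z = -2*424 = -848)
v = -4/3 (v = (⅙)*(-8) = -4/3 ≈ -1.3333)
(437 + (-143 - √(R + v)))*z = (437 + (-143 - √(-27 - 4/3)))*(-848) = (437 + (-143 - √(-85/3)))*(-848) = (437 + (-143 - I*√255/3))*(-848) = (294 - I*√255/3)*(-848) = -249312 + 848*I*√255/3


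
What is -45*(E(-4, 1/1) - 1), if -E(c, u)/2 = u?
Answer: 135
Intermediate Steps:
E(c, u) = -2*u
-45*(E(-4, 1/1) - 1) = -45*(-2/1 - 1) = -45*(-2*1 - 1) = -45*(-2 - 1) = -45*(-3) = 135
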